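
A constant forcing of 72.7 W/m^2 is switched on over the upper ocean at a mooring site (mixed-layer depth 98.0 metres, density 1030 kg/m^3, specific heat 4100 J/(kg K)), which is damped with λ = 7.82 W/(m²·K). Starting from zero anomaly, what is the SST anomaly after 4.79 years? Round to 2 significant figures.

8.8 K

Areal heat capacity C = ρ c_p D = 1030 × 4100 × 98.0 = 4.14×10^8 J m⁻² K⁻¹.
τ = C / λ = 4.14×10^8 / 7.82 = 5.29×10^7 s.
Equilibrium anomaly ΔT_eq = F / λ = 72.7 / 7.82 = 9.30 K.
t = 4.79 years = 1.51×10^8 s, so t/τ = 2.86.
ΔT(t) = ΔT_eq (1 − e^(−t/τ)) = 9.30 × (1 − e^−2.86) = 8.76 K.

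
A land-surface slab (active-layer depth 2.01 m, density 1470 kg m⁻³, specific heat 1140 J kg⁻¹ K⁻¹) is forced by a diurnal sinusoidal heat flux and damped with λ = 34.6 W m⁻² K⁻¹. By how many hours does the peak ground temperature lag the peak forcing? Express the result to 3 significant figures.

5.46 hours

Areal heat capacity C = ρ c_p D = 1470 × 1140 × 2.01 = 3.37×10^6 J/(m²·K).
ω = 2π / 86400 s = 7.27×10^-5 s⁻¹.
Phase lag φ = arctan(Cω/λ) = arctan(245/34.6) = 1.43 rad.
Time lag = φ / ω = 1.43 / 7.27×10^-5 = 19700 s = 5.46 hours.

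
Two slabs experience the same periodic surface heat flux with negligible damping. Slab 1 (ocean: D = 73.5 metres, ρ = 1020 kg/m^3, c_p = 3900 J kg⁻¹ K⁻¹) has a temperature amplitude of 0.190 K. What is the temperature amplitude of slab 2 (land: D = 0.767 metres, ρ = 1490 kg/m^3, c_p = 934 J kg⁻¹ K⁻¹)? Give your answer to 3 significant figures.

C_ocean = 2.92×10^8 J/(m²·K); C_land = 1.07×10^6 J/(m²·K).
A ∝ 1/C ⇒ A_land = A_ocean × C_ocean/C_land = 0.190 × 274 = 52.0 K.

52.0 K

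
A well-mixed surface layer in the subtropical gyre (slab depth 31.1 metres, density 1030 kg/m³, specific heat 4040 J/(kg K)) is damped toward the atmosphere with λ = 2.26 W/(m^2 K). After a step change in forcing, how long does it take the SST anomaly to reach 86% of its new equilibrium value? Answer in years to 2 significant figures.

Areal heat capacity C = ρ c_p D = 1030 × 4040 × 31.1 = 1.29×10^8 J m⁻² K⁻¹.
τ = C / λ = 1.29×10^8 / 2.26 = 5.73×10^7 s.
Fraction reached: 1 − e^(−t/τ) = 0.86 ⇒ t = −τ ln(1 − 0.86) = τ × 1.97.
t = 1.13×10^8 s = 3.57 years.

3.6 years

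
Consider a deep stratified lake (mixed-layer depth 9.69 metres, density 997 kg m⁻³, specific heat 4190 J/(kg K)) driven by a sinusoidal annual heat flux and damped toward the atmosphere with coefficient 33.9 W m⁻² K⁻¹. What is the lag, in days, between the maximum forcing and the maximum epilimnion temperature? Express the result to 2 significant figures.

14 days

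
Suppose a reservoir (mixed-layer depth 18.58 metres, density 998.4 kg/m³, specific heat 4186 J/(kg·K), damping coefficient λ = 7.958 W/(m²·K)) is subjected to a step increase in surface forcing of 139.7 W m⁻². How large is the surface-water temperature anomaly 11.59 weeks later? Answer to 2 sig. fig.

Areal heat capacity C = ρ c_p D = 998.4 × 4186 × 18.58 = 7.77×10^7 J/(m²·K).
τ = C / λ = 7.77×10^7 / 7.958 = 9.76×10^6 s.
Equilibrium anomaly ΔT_eq = F / λ = 139.7 / 7.958 = 17.6 K.
t = 11.59 weeks = 7.01×10^6 s, so t/τ = 0.718.
ΔT(t) = ΔT_eq (1 − e^(−t/τ)) = 17.6 × (1 − e^−0.718) = 9.00 K.

9.0 K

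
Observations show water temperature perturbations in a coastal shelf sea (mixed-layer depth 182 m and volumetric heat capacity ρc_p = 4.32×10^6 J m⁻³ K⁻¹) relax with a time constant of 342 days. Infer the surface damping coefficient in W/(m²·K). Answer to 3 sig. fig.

Areal heat capacity C = ρc_p × D = 4.32×10^6 × 182 = 7.86×10^8 J/(m^2 K).
τ = 342 days = 2.95×10^7 s.
λ = C / τ = 7.86×10^8 / 2.95×10^7 = 26.6 W/(m²·K).

26.6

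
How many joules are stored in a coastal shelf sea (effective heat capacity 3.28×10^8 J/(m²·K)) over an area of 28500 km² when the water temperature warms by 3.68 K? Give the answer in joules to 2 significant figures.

Areal heat capacity C = 3.28×10^8 J/(m²·K) (given).
Heat per unit area: q = C ΔT = 3.28×10^8 × 3.68 = 1.21×10^9 J/m².
Total heat: Q = q × A = 1.21×10^9 × (28500 × 10⁶ m²) = 3.44×10^19 J.

3.4×10^19 J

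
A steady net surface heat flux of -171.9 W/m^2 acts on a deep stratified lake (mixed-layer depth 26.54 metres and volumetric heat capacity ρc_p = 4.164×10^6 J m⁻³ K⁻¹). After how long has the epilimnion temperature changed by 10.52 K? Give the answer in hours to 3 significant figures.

1880 hours

Areal heat capacity C = ρc_p × D = 4.164×10^6 × 26.54 = 1.11×10^8 J/(m^2 K).
Time required: Δt = C ΔT / F = 1.11×10^8 × -10.52 / -171.9 = 6.76×10^6 s.
In hours: 6.76×10^6 s / (3600 s/hour) = 1880 hours.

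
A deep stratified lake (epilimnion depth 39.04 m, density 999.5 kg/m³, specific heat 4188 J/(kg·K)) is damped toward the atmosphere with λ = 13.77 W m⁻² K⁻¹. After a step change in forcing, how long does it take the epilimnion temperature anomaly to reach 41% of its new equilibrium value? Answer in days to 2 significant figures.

72 days

Areal heat capacity C = ρ c_p D = 999.5 × 4188 × 39.04 = 1.63×10^8 J m⁻² K⁻¹.
τ = C / λ = 1.63×10^8 / 13.77 = 1.19×10^7 s.
Fraction reached: 1 − e^(−t/τ) = 0.41 ⇒ t = −τ ln(1 − 0.41) = τ × 0.528.
t = 6.26×10^6 s = 72.5 days.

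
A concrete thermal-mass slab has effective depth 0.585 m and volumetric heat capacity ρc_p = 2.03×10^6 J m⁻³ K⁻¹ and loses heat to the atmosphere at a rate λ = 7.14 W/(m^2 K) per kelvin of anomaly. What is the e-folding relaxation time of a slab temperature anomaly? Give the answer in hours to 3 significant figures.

Areal heat capacity C = ρc_p × D = 2.03×10^6 × 0.585 = 1.19×10^6 J/(m^2 K).
Relaxation time τ = C / λ = 1.19×10^6 / 7.14 = 1.66×10^5 s.
In hours: 1.66×10^5 s / (3600 s/hour) = 46.2 hours.

46.2 hours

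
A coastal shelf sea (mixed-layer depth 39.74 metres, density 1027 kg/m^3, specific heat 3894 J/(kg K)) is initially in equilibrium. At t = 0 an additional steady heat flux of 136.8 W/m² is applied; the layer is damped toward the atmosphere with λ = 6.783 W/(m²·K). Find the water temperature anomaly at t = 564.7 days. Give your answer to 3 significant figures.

17.7 K

Areal heat capacity C = ρ c_p D = 1027 × 3894 × 39.74 = 1.59×10^8 J m⁻² K⁻¹.
τ = C / λ = 1.59×10^8 / 6.783 = 2.34×10^7 s.
Equilibrium anomaly ΔT_eq = F / λ = 136.8 / 6.783 = 20.2 K.
t = 564.7 days = 4.88×10^7 s, so t/τ = 2.08.
ΔT(t) = ΔT_eq (1 − e^(−t/τ)) = 20.2 × (1 − e^−2.08) = 17.7 K.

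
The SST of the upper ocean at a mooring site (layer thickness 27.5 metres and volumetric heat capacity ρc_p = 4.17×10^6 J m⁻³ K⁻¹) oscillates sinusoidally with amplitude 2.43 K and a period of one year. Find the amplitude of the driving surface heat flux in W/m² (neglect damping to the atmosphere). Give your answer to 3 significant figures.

55.5

Areal heat capacity C = ρc_p × D = 4.17×10^6 × 27.5 = 1.15×10^8 J/(m^2 K).
ω = 2π / 3.15×10^7 s = 1.99×10^-7 s⁻¹.
Cω = 1.15×10^8 × 1.99×10^-7 = 22.8 W/(m²·K).
F₀ = A × Cω = 2.43 × 22.8 = 55.5 W/m².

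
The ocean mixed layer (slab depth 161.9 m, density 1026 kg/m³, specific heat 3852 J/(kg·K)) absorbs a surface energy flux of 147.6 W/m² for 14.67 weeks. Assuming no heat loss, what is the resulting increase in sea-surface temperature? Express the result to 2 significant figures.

Areal heat capacity C = ρ c_p D = 1026 × 3852 × 161.9 = 6.40×10^8 J/(m²·K).
Net heat input Q = F Δt = 147.6 × (14.67 weeks × 6.048×10^5 s/week) = 1.31×10^9 J/m².
ΔT = Q / C = 1.31×10^9 / 6.40×10^8 = 2.05 K.

2.0 K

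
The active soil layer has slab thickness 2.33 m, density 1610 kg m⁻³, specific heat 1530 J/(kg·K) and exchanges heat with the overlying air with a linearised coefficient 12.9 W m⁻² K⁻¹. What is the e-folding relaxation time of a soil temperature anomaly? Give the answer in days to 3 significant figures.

5.15 days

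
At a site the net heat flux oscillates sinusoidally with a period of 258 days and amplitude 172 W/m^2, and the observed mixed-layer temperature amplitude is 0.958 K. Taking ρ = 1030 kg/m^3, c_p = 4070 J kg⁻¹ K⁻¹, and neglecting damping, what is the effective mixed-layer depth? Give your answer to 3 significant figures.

152 m

ω = 2π / 2.23×10^7 s = 2.82×10^-7 s⁻¹.
Required C = F₀ / (A ω) = 172 / (0.958 × 2.82×10^-7) = 6.37×10^8 J/(m²·K).
D = C / (ρ c_p) = 6.37×10^8 / (1030 × 4070) = 152 m.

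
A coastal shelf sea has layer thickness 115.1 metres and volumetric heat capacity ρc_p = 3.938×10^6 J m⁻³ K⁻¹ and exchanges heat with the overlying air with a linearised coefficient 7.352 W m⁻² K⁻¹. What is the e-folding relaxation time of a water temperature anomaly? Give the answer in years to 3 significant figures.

1.95 years

Areal heat capacity C = ρc_p × D = 3.938×10^6 × 115.1 = 4.53×10^8 J m⁻² K⁻¹.
Relaxation time τ = C / λ = 4.53×10^8 / 7.352 = 6.17×10^7 s.
In years: 6.17×10^7 s / (3.156×10^7 s/year) = 1.95 years.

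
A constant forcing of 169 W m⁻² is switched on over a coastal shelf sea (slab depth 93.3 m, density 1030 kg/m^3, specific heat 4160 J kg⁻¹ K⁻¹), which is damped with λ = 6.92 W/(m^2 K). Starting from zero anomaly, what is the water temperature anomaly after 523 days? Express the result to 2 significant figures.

Areal heat capacity C = ρ c_p D = 1030 × 4160 × 93.3 = 4.00×10^8 J m⁻² K⁻¹.
τ = C / λ = 4.00×10^8 / 6.92 = 5.78×10^7 s.
Equilibrium anomaly ΔT_eq = F / λ = 169 / 6.92 = 24.4 K.
t = 523 days = 4.52×10^7 s, so t/τ = 0.782.
ΔT(t) = ΔT_eq (1 − e^(−t/τ)) = 24.4 × (1 − e^−0.782) = 13.3 K.

13 K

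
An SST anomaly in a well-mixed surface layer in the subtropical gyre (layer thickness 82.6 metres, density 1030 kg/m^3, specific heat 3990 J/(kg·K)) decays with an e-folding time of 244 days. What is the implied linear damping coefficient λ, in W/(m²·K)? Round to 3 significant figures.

16.1

Areal heat capacity C = ρ c_p D = 1030 × 3990 × 82.6 = 3.39×10^8 J m⁻² K⁻¹.
τ = 244 days = 2.11×10^7 s.
λ = C / τ = 3.39×10^8 / 2.11×10^7 = 16.1 W/(m²·K).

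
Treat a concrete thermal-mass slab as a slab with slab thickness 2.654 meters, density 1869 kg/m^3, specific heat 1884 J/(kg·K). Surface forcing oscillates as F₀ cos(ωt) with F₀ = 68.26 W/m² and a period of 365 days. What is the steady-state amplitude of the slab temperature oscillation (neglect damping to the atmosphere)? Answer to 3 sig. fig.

36.7 K

Areal heat capacity C = ρ c_p D = 1869 × 1884 × 2.654 = 9.35×10^6 J/(m²·K).
Angular frequency ω = 2π / T = 2π / 3.15×10^7 s = 1.99×10^-7 s⁻¹.
Cω = 9.35×10^6 × 1.99×10^-7 = 1.86 W/(m²·K).
Amplitude A = F₀ / (Cω) = 68.26 / 1.86 = 36.7 K.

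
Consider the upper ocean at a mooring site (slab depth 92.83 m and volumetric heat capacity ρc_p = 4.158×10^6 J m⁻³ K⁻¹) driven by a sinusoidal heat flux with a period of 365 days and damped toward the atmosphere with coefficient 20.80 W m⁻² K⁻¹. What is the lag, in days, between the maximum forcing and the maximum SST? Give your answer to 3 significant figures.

Areal heat capacity C = ρc_p × D = 4.158×10^6 × 92.83 = 3.86×10^8 J m⁻² K⁻¹.
ω = 2π / 3.15×10^7 s = 1.99×10^-7 s⁻¹.
Phase lag φ = arctan(Cω/λ) = arctan(76.9/20.80) = 1.31 rad.
Time lag = φ / ω = 1.31 / 1.99×10^-7 = 6.56×10^6 s = 75.9 days.

75.9 days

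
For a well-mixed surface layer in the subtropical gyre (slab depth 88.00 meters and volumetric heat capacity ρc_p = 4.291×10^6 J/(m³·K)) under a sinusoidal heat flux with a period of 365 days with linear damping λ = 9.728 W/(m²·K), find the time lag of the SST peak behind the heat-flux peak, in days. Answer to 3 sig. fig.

83.8 days

Areal heat capacity C = ρc_p × D = 4.291×10^6 × 88.00 = 3.78×10^8 J/(m²·K).
ω = 2π / 3.15×10^7 s = 1.99×10^-7 s⁻¹.
Phase lag φ = arctan(Cω/λ) = arctan(75.2/9.728) = 1.44 rad.
Time lag = φ / ω = 1.44 / 1.99×10^-7 = 7.24×10^6 s = 83.8 days.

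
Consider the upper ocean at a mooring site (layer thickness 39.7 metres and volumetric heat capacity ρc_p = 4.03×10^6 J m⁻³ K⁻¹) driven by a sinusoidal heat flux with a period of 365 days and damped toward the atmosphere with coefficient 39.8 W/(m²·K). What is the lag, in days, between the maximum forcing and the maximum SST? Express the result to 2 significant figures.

39 days

Areal heat capacity C = ρc_p × D = 4.03×10^6 × 39.7 = 1.60×10^8 J/(m^2 K).
ω = 2π / 3.15×10^7 s = 1.99×10^-7 s⁻¹.
Phase lag φ = arctan(Cω/λ) = arctan(31.9/39.8) = 0.675 rad.
Time lag = φ / ω = 0.675 / 1.99×10^-7 = 3.39×10^6 s = 39.2 days.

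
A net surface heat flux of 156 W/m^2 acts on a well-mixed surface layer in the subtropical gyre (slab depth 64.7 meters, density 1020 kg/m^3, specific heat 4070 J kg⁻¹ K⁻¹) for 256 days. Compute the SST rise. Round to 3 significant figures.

12.8 K

Areal heat capacity C = ρ c_p D = 1020 × 4070 × 64.7 = 2.69×10^8 J/(m²·K).
Net heat input Q = F Δt = 156 × (256 days × 86400 s/day) = 3.45×10^9 J/m².
ΔT = Q / C = 3.45×10^9 / 2.69×10^8 = 12.8 K.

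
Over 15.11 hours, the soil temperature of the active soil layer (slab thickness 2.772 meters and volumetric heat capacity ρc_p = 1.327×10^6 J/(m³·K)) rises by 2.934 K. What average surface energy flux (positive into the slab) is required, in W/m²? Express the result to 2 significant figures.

200

Areal heat capacity C = ρc_p × D = 1.327×10^6 × 2.772 = 3.68×10^6 J/(m^2 K).
Required heat per unit area: Q = C ΔT = 3.68×10^6 × 2.934 = 1.08×10^7 J/m².
Flux F = Q / Δt = 1.08×10^7 / 54400 s = 198 W/m².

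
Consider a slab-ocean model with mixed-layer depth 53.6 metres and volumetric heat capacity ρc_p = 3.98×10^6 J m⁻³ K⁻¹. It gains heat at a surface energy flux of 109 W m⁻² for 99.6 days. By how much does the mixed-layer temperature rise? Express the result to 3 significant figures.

4.40 K

Areal heat capacity C = ρc_p × D = 3.98×10^6 × 53.6 = 2.13×10^8 J/(m²·K).
Net heat input Q = F Δt = 109 × (99.6 days × 86400 s/day) = 9.38×10^8 J/m².
ΔT = Q / C = 9.38×10^8 / 2.13×10^8 = 4.40 K.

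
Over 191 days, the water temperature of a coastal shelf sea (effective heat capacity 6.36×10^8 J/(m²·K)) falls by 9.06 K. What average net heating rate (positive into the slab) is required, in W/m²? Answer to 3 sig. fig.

-349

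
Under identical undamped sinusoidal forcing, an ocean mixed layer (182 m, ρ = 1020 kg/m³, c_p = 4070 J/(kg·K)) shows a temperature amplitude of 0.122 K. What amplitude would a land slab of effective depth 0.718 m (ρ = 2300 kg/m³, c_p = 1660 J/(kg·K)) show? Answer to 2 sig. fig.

C_ocean = 7.56×10^8 J/(m²·K); C_land = 2.74×10^6 J/(m²·K).
A ∝ 1/C ⇒ A_land = A_ocean × C_ocean/C_land = 0.122 × 276 = 33.6 K.

34 K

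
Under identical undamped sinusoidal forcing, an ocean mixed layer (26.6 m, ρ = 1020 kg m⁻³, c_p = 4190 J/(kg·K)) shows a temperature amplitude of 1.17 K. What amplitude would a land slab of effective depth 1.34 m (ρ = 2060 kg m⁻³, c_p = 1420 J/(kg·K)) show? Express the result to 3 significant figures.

33.9 K

C_ocean = 1.14×10^8 J/(m²·K); C_land = 3.92×10^6 J/(m²·K).
A ∝ 1/C ⇒ A_land = A_ocean × C_ocean/C_land = 1.17 × 29.0 = 33.9 K.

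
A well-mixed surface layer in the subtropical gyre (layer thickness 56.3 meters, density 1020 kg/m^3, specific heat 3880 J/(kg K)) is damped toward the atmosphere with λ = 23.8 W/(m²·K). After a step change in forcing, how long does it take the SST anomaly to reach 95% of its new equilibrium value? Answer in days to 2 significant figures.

320 days

Areal heat capacity C = ρ c_p D = 1020 × 3880 × 56.3 = 2.23×10^8 J m⁻² K⁻¹.
τ = C / λ = 2.23×10^8 / 23.8 = 9.36×10^6 s.
Fraction reached: 1 − e^(−t/τ) = 0.95 ⇒ t = −τ ln(1 − 0.95) = τ × 3.00.
t = 2.80×10^7 s = 325 days.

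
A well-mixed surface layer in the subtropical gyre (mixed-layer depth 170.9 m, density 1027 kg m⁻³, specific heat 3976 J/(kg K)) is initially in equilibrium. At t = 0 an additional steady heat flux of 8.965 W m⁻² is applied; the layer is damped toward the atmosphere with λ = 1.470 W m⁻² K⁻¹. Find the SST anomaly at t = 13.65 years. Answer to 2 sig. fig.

Areal heat capacity C = ρ c_p D = 1027 × 3976 × 170.9 = 6.98×10^8 J m⁻² K⁻¹.
τ = C / λ = 6.98×10^8 / 1.470 = 4.75×10^8 s.
Equilibrium anomaly ΔT_eq = F / λ = 8.965 / 1.470 = 6.10 K.
t = 13.65 years = 4.31×10^8 s, so t/τ = 0.907.
ΔT(t) = ΔT_eq (1 − e^(−t/τ)) = 6.10 × (1 − e^−0.907) = 3.64 K.

3.6 K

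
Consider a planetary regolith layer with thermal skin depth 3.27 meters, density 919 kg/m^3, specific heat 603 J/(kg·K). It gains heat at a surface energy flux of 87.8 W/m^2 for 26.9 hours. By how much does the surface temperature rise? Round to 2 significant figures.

4.7 K

Areal heat capacity C = ρ c_p D = 919 × 603 × 3.27 = 1.81×10^6 J/(m²·K).
Net heat input Q = F Δt = 87.8 × (26.9 hours × 3600 s/hour) = 8.50×10^6 J/m².
ΔT = Q / C = 8.50×10^6 / 1.81×10^6 = 4.69 K.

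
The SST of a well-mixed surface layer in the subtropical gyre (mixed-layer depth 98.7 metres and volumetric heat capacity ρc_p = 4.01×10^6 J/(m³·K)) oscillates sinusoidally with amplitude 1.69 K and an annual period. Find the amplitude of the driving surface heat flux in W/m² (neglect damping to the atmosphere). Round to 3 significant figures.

Areal heat capacity C = ρc_p × D = 4.01×10^6 × 98.7 = 3.96×10^8 J/(m²·K).
ω = 2π / 3.15×10^7 s = 1.99×10^-7 s⁻¹.
Cω = 3.96×10^8 × 1.99×10^-7 = 78.9 W/(m²·K).
F₀ = A × Cω = 1.69 × 78.9 = 133 W/m².

133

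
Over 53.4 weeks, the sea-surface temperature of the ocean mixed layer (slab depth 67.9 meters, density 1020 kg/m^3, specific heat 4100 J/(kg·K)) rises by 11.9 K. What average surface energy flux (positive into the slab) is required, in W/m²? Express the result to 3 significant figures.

Areal heat capacity C = ρ c_p D = 1020 × 4100 × 67.9 = 2.84×10^8 J/(m^2 K).
Required heat per unit area: Q = C ΔT = 2.84×10^8 × 11.9 = 3.38×10^9 J/m².
Flux F = Q / Δt = 3.38×10^9 / 3.23×10^7 s = 105 W/m².

105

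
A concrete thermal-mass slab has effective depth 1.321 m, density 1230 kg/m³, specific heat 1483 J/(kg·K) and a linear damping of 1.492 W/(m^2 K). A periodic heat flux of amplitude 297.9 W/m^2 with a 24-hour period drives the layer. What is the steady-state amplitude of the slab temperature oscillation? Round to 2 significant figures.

1.7 K

Areal heat capacity C = ρ c_p D = 1230 × 1483 × 1.321 = 2.41×10^6 J m⁻² K⁻¹.
Angular frequency ω = 2π / T = 2π / 86400 s = 7.27×10^-5 s⁻¹.
√((Cω)² + λ²) = √((175)² + 1.492²) = 175 W/(m²·K).
Amplitude A = F₀ / √((Cω)²+λ²) = 297.9 / 175 = 1.70 K.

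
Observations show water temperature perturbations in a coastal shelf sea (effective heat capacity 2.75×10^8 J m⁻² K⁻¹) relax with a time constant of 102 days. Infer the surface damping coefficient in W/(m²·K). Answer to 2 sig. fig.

31

Areal heat capacity C = 2.75×10^8 J m⁻² K⁻¹ (given).
τ = 102 days = 8.81×10^6 s.
λ = C / τ = 2.75×10^8 / 8.81×10^6 = 31.2 W/(m²·K).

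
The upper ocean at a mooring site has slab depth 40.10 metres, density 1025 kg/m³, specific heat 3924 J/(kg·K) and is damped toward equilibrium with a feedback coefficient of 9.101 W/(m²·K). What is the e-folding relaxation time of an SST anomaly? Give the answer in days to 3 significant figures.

205 days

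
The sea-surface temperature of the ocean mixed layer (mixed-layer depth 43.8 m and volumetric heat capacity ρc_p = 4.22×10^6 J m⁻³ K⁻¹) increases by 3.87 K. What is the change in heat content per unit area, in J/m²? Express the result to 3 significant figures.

7.15×10^8

Areal heat capacity C = ρc_p × D = 4.22×10^6 × 43.8 = 1.85×10^8 J/(m^2 K).
ΔQ = C ΔT = 1.85×10^8 × 3.87 = 7.15×10^8 J/m².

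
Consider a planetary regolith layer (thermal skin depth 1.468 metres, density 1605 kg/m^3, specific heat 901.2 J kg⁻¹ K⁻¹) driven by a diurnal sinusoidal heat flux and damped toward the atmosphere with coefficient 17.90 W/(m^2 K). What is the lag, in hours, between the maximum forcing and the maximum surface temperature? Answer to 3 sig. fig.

5.56 hours

Areal heat capacity C = ρ c_p D = 1605 × 901.2 × 1.468 = 2.12×10^6 J m⁻² K⁻¹.
ω = 2π / 86400 s = 7.27×10^-5 s⁻¹.
Phase lag φ = arctan(Cω/λ) = arctan(154/17.90) = 1.46 rad.
Time lag = φ / ω = 1.46 / 7.27×10^-5 = 20000 s = 5.56 hours.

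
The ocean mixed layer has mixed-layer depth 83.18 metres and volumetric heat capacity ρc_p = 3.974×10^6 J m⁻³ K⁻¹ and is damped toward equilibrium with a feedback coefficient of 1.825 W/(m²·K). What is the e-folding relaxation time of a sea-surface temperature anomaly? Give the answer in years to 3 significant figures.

5.74 years

Areal heat capacity C = ρc_p × D = 3.974×10^6 × 83.18 = 3.31×10^8 J/(m²·K).
Relaxation time τ = C / λ = 3.31×10^8 / 1.825 = 1.81×10^8 s.
In years: 1.81×10^8 s / (3.156×10^7 s/year) = 5.74 years.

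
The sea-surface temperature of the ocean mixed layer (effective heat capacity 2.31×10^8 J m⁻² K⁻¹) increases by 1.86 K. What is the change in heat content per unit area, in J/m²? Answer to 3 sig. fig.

4.30×10^8

Areal heat capacity C = 2.31×10^8 J m⁻² K⁻¹ (given).
ΔQ = C ΔT = 2.31×10^8 × 1.86 = 4.30×10^8 J/m².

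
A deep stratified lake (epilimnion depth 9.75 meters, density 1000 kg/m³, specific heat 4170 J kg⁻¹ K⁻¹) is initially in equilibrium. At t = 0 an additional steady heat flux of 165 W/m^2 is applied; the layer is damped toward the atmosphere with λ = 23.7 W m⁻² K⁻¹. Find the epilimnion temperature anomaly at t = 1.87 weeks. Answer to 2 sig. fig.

3.4 K

Areal heat capacity C = ρ c_p D = 1000 × 4170 × 9.75 = 4.07×10^7 J m⁻² K⁻¹.
τ = C / λ = 4.07×10^7 / 23.7 = 1.72×10^6 s.
Equilibrium anomaly ΔT_eq = F / λ = 165 / 23.7 = 6.96 K.
t = 1.87 weeks = 1.13×10^6 s, so t/τ = 0.659.
ΔT(t) = ΔT_eq (1 − e^(−t/τ)) = 6.96 × (1 − e^−0.659) = 3.36 K.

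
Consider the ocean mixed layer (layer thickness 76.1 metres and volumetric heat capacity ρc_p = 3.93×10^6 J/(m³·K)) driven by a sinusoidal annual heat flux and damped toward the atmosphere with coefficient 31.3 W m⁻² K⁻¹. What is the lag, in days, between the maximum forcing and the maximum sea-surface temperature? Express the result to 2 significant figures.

63 days

Areal heat capacity C = ρc_p × D = 3.93×10^6 × 76.1 = 2.99×10^8 J/(m²·K).
ω = 2π / 3.15×10^7 s = 1.99×10^-7 s⁻¹.
Phase lag φ = arctan(Cω/λ) = arctan(59.6/31.3) = 1.09 rad.
Time lag = φ / ω = 1.09 / 1.99×10^-7 = 5.46×10^6 s = 63.2 days.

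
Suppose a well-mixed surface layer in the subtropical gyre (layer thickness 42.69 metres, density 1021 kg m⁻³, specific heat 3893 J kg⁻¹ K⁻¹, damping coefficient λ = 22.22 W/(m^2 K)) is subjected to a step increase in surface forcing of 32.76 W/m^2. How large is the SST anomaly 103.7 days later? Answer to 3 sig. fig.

1.02 K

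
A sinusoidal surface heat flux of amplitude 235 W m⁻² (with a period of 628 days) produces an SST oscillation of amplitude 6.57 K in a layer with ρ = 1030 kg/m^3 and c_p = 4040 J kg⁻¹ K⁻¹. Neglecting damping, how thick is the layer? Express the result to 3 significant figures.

74.2 m

ω = 2π / 5.43×10^7 s = 1.16×10^-7 s⁻¹.
Required C = F₀ / (A ω) = 235 / (6.57 × 1.16×10^-7) = 3.09×10^8 J/(m²·K).
D = C / (ρ c_p) = 3.09×10^8 / (1030 × 4040) = 74.2 m.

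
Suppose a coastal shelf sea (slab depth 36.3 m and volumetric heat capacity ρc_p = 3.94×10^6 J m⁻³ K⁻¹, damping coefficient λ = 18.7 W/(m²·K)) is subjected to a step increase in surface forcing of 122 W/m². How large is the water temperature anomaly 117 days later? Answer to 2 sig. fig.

Areal heat capacity C = ρc_p × D = 3.94×10^6 × 36.3 = 1.43×10^8 J/(m^2 K).
τ = C / λ = 1.43×10^8 / 18.7 = 7.65×10^6 s.
Equilibrium anomaly ΔT_eq = F / λ = 122 / 18.7 = 6.52 K.
t = 117 days = 1.01×10^7 s, so t/τ = 1.32.
ΔT(t) = ΔT_eq (1 − e^(−t/τ)) = 6.52 × (1 − e^−1.32) = 4.78 K.

4.8 K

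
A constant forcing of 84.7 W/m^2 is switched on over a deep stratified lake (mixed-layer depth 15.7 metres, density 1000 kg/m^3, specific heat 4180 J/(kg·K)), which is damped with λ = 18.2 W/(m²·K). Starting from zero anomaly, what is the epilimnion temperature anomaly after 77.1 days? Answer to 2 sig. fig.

3.9 K

Areal heat capacity C = ρ c_p D = 1000 × 4180 × 15.7 = 6.56×10^7 J/(m²·K).
τ = C / λ = 6.56×10^7 / 18.2 = 3.61×10^6 s.
Equilibrium anomaly ΔT_eq = F / λ = 84.7 / 18.2 = 4.65 K.
t = 77.1 days = 6.66×10^6 s, so t/τ = 1.85.
ΔT(t) = ΔT_eq (1 − e^(−t/τ)) = 4.65 × (1 − e^−1.85) = 3.92 K.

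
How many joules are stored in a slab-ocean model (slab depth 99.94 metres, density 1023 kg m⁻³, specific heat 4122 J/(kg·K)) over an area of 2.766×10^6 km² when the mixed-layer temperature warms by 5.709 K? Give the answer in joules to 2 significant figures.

Areal heat capacity C = ρ c_p D = 1023 × 4122 × 99.94 = 4.21×10^8 J m⁻² K⁻¹.
Heat per unit area: q = C ΔT = 4.21×10^8 × 5.709 = 2.41×10^9 J/m².
Total heat: Q = q × A = 2.41×10^9 × (2.766×10^6 × 10⁶ m²) = 6.65×10^21 J.

6.7×10^21 J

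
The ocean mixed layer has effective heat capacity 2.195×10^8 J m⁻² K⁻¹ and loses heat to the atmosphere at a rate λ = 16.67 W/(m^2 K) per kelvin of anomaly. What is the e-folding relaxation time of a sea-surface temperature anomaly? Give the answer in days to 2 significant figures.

150 days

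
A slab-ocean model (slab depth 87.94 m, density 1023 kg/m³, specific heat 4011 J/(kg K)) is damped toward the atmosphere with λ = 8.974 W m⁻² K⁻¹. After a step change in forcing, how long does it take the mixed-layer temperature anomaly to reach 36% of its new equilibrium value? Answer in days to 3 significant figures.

208 days

Areal heat capacity C = ρ c_p D = 1023 × 4011 × 87.94 = 3.61×10^8 J/(m²·K).
τ = C / λ = 3.61×10^8 / 8.974 = 4.02×10^7 s.
Fraction reached: 1 − e^(−t/τ) = 0.36 ⇒ t = −τ ln(1 − 0.36) = τ × 0.446.
t = 1.79×10^7 s = 208 days.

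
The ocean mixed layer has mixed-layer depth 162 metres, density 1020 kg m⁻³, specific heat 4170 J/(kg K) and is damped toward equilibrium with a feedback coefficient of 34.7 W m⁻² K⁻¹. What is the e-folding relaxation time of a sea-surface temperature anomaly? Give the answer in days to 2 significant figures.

230 days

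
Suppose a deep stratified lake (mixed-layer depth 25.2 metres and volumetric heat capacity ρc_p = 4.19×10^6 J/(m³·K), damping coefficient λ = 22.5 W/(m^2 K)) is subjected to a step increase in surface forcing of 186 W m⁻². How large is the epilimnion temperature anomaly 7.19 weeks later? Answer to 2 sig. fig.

5.0 K

Areal heat capacity C = ρc_p × D = 4.19×10^6 × 25.2 = 1.06×10^8 J/(m^2 K).
τ = C / λ = 1.06×10^8 / 22.5 = 4.69×10^6 s.
Equilibrium anomaly ΔT_eq = F / λ = 186 / 22.5 = 8.27 K.
t = 7.19 weeks = 4.35×10^6 s, so t/τ = 0.927.
ΔT(t) = ΔT_eq (1 − e^(−t/τ)) = 8.27 × (1 − e^−0.927) = 4.99 K.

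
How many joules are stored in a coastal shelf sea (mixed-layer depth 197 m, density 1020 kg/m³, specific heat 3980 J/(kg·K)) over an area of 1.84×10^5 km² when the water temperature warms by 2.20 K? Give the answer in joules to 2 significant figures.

3.2×10^20 J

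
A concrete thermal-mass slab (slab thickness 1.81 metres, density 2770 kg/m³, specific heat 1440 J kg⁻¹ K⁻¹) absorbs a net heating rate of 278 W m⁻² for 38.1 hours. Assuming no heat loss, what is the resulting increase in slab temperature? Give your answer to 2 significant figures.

Areal heat capacity C = ρ c_p D = 2770 × 1440 × 1.81 = 7.22×10^6 J/(m^2 K).
Net heat input Q = F Δt = 278 × (38.1 hours × 3600 s/hour) = 3.81×10^7 J/m².
ΔT = Q / C = 3.81×10^7 / 7.22×10^6 = 5.28 K.

5.3 K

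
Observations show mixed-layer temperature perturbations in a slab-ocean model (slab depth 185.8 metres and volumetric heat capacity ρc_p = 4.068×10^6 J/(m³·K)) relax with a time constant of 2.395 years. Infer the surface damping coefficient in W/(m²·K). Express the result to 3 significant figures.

10.0

Areal heat capacity C = ρc_p × D = 4.068×10^6 × 185.8 = 7.56×10^8 J/(m^2 K).
τ = 2.395 years = 7.56×10^7 s.
λ = C / τ = 7.56×10^8 / 7.56×10^7 = 10.0 W/(m²·K).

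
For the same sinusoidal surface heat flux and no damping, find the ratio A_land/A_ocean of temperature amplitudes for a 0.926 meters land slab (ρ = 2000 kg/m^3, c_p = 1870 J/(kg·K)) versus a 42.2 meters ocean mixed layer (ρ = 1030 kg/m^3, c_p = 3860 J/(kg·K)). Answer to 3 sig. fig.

48.4

C_ocean = 1030 × 3860 × 42.2 = 1.68×10^8 J/(m²·K).
C_land = 2000 × 1870 × 0.926 = 3.46×10^6 J/(m²·K).
Undamped amplitude ∝ 1/C, so A_land/A_ocean = C_ocean/C_land = 48.4.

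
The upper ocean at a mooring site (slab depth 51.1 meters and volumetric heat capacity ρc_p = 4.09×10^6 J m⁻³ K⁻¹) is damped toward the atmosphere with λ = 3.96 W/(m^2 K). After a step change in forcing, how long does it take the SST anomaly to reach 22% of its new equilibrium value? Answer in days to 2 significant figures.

150 days

Areal heat capacity C = ρc_p × D = 4.09×10^6 × 51.1 = 2.09×10^8 J m⁻² K⁻¹.
τ = C / λ = 2.09×10^8 / 3.96 = 5.28×10^7 s.
Fraction reached: 1 − e^(−t/τ) = 0.22 ⇒ t = −τ ln(1 − 0.22) = τ × 0.248.
t = 1.31×10^7 s = 152 days.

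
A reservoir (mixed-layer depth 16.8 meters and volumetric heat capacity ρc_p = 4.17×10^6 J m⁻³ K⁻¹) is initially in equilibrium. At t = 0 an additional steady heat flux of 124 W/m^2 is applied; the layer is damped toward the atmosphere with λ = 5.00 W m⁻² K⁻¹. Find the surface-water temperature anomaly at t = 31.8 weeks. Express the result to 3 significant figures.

18.5 K

Areal heat capacity C = ρc_p × D = 4.17×10^6 × 16.8 = 7.01×10^7 J/(m^2 K).
τ = C / λ = 7.01×10^7 / 5.00 = 1.40×10^7 s.
Equilibrium anomaly ΔT_eq = F / λ = 124 / 5.00 = 24.8 K.
t = 31.8 weeks = 1.92×10^7 s, so t/τ = 1.37.
ΔT(t) = ΔT_eq (1 − e^(−t/τ)) = 24.8 × (1 − e^−1.37) = 18.5 K.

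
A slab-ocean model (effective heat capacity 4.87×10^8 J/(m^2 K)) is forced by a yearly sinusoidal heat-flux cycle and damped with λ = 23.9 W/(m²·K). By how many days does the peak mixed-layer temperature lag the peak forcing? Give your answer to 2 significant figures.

Areal heat capacity C = 4.87×10^8 J/(m^2 K) (given).
ω = 2π / 3.15×10^7 s = 1.99×10^-7 s⁻¹.
Phase lag φ = arctan(Cω/λ) = arctan(97.0/23.9) = 1.33 rad.
Time lag = φ / ω = 1.33 / 1.99×10^-7 = 6.67×10^6 s = 77.2 days.

77 days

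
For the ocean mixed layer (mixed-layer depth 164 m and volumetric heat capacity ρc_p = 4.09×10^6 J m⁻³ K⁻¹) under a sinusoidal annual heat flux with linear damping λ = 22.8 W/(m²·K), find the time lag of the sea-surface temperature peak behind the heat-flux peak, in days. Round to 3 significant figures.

81.4 days

Areal heat capacity C = ρc_p × D = 4.09×10^6 × 164 = 6.71×10^8 J m⁻² K⁻¹.
ω = 2π / 3.15×10^7 s = 1.99×10^-7 s⁻¹.
Phase lag φ = arctan(Cω/λ) = arctan(134/22.8) = 1.40 rad.
Time lag = φ / ω = 1.40 / 1.99×10^-7 = 7.04×10^6 s = 81.4 days.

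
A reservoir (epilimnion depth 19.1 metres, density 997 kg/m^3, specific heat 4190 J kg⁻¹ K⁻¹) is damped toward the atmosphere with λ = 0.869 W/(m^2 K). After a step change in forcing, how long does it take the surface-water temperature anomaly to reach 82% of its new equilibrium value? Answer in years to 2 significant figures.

Areal heat capacity C = ρ c_p D = 997 × 4190 × 19.1 = 7.98×10^7 J m⁻² K⁻¹.
τ = C / λ = 7.98×10^7 / 0.869 = 9.18×10^7 s.
Fraction reached: 1 − e^(−t/τ) = 0.82 ⇒ t = −τ ln(1 − 0.82) = τ × 1.71.
t = 1.57×10^8 s = 4.99 years.

5.0 years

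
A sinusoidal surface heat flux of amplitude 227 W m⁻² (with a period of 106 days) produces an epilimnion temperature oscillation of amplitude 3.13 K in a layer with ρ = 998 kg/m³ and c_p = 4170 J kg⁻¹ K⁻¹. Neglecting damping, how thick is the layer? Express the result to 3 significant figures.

25.4 m

ω = 2π / 9.16×10^6 s = 6.86×10^-7 s⁻¹.
Required C = F₀ / (A ω) = 227 / (3.13 × 6.86×10^-7) = 1.06×10^8 J/(m²·K).
D = C / (ρ c_p) = 1.06×10^8 / (998 × 4170) = 25.4 m.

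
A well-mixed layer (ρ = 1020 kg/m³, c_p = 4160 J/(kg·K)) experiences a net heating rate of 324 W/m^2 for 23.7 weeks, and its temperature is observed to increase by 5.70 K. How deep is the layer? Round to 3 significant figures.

Heat input Q = F Δt = 324 × 1.43×10^7 s = 4.64×10^9 J/m².
Required areal heat capacity C = Q / ΔT = 8.15×10^8 J/(m²·K).
Depth D = C / (ρ c_p) = 8.15×10^8 / (1020 × 4160) = 192 m.

192 m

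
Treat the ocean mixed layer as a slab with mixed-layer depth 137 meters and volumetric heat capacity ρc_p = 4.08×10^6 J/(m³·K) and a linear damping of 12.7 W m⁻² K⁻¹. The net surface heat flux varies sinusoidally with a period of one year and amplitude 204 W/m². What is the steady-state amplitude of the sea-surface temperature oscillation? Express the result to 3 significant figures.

1.82 K

Areal heat capacity C = ρc_p × D = 4.08×10^6 × 137 = 5.59×10^8 J m⁻² K⁻¹.
Angular frequency ω = 2π / T = 2π / 3.15×10^7 s = 1.99×10^-7 s⁻¹.
√((Cω)² + λ²) = √((111)² + 12.7²) = 112 W/(m²·K).
Amplitude A = F₀ / √((Cω)²+λ²) = 204 / 112 = 1.82 K.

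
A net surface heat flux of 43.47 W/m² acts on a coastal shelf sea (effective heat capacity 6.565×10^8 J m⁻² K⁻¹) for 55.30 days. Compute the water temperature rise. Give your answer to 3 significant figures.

Areal heat capacity C = 6.565×10^8 J m⁻² K⁻¹ (given).
Net heat input Q = F Δt = 43.47 × (55.30 days × 86400 s/day) = 2.08×10^8 J/m².
ΔT = Q / C = 2.08×10^8 / 6.56×10^8 = 0.316 K.

0.316 K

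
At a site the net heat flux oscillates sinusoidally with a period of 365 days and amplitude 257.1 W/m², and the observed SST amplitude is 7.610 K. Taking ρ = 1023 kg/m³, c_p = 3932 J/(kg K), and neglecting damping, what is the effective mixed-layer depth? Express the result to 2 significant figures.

42 m

ω = 2π / 3.15×10^7 s = 1.99×10^-7 s⁻¹.
Required C = F₀ / (A ω) = 257.1 / (7.610 × 1.99×10^-7) = 1.70×10^8 J/(m²·K).
D = C / (ρ c_p) = 1.70×10^8 / (1023 × 3932) = 42.2 m.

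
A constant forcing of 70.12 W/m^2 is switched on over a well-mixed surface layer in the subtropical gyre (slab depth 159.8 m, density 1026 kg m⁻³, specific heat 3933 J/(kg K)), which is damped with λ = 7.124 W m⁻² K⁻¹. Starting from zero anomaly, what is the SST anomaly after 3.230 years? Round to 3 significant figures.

6.65 K

Areal heat capacity C = ρ c_p D = 1026 × 3933 × 159.8 = 6.45×10^8 J/(m²·K).
τ = C / λ = 6.45×10^8 / 7.124 = 9.05×10^7 s.
Equilibrium anomaly ΔT_eq = F / λ = 70.12 / 7.124 = 9.84 K.
t = 3.230 years = 1.02×10^8 s, so t/τ = 1.13.
ΔT(t) = ΔT_eq (1 − e^(−t/τ)) = 9.84 × (1 − e^−1.13) = 6.65 K.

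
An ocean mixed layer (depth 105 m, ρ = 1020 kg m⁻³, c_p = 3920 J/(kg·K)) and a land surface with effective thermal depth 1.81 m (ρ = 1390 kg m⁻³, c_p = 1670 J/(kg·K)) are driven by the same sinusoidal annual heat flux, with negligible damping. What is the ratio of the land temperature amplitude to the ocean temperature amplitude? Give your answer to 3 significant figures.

99.9

C_ocean = 1020 × 3920 × 105 = 4.20×10^8 J/(m²·K).
C_land = 1390 × 1670 × 1.81 = 4.20×10^6 J/(m²·K).
Undamped amplitude ∝ 1/C, so A_land/A_ocean = C_ocean/C_land = 99.9.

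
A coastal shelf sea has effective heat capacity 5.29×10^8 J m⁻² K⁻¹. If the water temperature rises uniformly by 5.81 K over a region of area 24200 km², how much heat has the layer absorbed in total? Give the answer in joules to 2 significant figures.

7.4×10^19 J

Areal heat capacity C = 5.29×10^8 J m⁻² K⁻¹ (given).
Heat per unit area: q = C ΔT = 5.29×10^8 × 5.81 = 3.07×10^9 J/m².
Total heat: Q = q × A = 3.07×10^9 × (24200 × 10⁶ m²) = 7.44×10^19 J.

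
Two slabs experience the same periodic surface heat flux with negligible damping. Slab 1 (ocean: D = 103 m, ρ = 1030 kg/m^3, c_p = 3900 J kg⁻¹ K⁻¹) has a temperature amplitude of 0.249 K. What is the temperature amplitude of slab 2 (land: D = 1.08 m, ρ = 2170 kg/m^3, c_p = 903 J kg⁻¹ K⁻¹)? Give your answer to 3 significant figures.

C_ocean = 4.14×10^8 J/(m²·K); C_land = 2.12×10^6 J/(m²·K).
A ∝ 1/C ⇒ A_land = A_ocean × C_ocean/C_land = 0.249 × 196 = 48.7 K.

48.7 K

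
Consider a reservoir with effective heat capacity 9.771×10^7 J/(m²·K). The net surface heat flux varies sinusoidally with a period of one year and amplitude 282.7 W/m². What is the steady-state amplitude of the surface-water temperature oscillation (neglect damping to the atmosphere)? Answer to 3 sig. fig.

14.5 K

Areal heat capacity C = 9.771×10^7 J/(m²·K) (given).
Angular frequency ω = 2π / T = 2π / 3.15×10^7 s = 1.99×10^-7 s⁻¹.
Cω = 9.77×10^7 × 1.99×10^-7 = 19.5 W/(m²·K).
Amplitude A = F₀ / (Cω) = 282.7 / 19.5 = 14.5 K.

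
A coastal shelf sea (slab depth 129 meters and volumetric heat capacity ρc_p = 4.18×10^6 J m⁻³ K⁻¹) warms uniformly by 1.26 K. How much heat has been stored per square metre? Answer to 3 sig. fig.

Areal heat capacity C = ρc_p × D = 4.18×10^6 × 129 = 5.39×10^8 J m⁻² K⁻¹.
ΔQ = C ΔT = 5.39×10^8 × 1.26 = 6.79×10^8 J/m².

6.79×10^8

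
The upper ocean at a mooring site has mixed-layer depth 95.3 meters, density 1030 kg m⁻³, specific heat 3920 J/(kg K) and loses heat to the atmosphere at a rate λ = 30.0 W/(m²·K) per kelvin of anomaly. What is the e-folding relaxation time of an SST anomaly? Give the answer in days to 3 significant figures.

148 days

Areal heat capacity C = ρ c_p D = 1030 × 3920 × 95.3 = 3.85×10^8 J/(m²·K).
Relaxation time τ = C / λ = 3.85×10^8 / 30.0 = 1.28×10^7 s.
In days: 1.28×10^7 s / (86400 s/day) = 148 days.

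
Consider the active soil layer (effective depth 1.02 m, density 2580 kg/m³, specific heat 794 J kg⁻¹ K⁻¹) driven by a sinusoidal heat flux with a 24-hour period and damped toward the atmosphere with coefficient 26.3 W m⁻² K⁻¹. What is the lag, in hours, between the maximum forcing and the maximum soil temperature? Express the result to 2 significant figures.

5.3 hours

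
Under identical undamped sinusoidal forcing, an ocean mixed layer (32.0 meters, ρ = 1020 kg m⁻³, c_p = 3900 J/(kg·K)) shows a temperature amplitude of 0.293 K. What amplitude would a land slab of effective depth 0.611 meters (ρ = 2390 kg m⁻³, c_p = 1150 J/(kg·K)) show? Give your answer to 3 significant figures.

22.2 K

C_ocean = 1.27×10^8 J/(m²·K); C_land = 1.68×10^6 J/(m²·K).
A ∝ 1/C ⇒ A_land = A_ocean × C_ocean/C_land = 0.293 × 75.8 = 22.2 K.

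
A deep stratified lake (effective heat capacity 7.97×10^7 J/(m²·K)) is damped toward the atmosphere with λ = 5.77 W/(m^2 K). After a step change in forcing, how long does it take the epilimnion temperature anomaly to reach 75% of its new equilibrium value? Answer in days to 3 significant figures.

Areal heat capacity C = 7.97×10^7 J/(m²·K) (given).
τ = C / λ = 7.97×10^7 / 5.77 = 1.38×10^7 s.
Fraction reached: 1 − e^(−t/τ) = 0.75 ⇒ t = −τ ln(1 − 0.75) = τ × 1.39.
t = 1.91×10^7 s = 222 days.

222 days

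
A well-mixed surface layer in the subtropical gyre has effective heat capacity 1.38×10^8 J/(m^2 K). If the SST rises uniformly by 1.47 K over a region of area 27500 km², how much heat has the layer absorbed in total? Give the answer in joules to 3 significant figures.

Areal heat capacity C = 1.38×10^8 J/(m^2 K) (given).
Heat per unit area: q = C ΔT = 1.38×10^8 × 1.47 = 2.03×10^8 J/m².
Total heat: Q = q × A = 2.03×10^8 × (27500 × 10⁶ m²) = 5.58×10^18 J.

5.58×10^18 J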